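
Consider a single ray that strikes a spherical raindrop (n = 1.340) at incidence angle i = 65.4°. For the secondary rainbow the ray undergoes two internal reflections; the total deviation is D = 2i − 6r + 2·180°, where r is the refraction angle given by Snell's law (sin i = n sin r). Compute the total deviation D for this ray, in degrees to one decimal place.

sin r = sin 65.4° / 1.340 = 0.9092/1.340 = 0.6785; r = 42.73°.
D = 2·65.4° − 6·42.73° + 2·180° = 130.80° − 256.38° + 360° = 234.42°.

234.4°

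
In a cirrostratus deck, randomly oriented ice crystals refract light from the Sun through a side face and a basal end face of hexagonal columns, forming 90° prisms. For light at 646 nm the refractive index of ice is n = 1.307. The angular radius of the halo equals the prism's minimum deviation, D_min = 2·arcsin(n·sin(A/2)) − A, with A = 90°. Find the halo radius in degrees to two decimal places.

45.09°

n·sin(A/2) = 1.307 × sin 45° = 1.307 × 0.7071 = 0.9242.
D_min = 2·arcsin(0.9242) − 90° = 2 × 67.546° − 90° = 45.093°.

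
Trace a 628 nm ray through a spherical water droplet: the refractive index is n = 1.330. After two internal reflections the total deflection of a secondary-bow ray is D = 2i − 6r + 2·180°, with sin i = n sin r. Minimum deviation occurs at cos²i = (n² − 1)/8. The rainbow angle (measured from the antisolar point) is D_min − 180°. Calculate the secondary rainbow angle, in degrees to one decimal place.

cos²i = (1.76890 − 1)/8 = 0.09611; i = arccos(0.31002) = 71.940°.
sin r = sin 71.940°/1.330 = 0.71483; r = 45.630°.
D_min = 2·71.940° − 6·45.630° + 360° = 230.101°.
Rainbow angle = D_min − 180° = 50.101°.

50.1°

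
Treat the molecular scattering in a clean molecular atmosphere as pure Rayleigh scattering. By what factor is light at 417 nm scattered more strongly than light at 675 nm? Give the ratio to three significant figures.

6.87

Rayleigh scattering ∝ λ⁻⁴, so the ratio of coefficients is the inverse fourth power of the wavelength ratio.
σ(417)/σ(675) = (675/417)⁴ = (1.6187)⁴ = 6.865.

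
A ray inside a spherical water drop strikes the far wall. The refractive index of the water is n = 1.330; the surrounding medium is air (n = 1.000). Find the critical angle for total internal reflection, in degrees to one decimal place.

48.8°

sin θ_c = n_air / n = 1.000 / 1.330 = 0.7519.
θ_c = arcsin(0.7519) = 48.75°.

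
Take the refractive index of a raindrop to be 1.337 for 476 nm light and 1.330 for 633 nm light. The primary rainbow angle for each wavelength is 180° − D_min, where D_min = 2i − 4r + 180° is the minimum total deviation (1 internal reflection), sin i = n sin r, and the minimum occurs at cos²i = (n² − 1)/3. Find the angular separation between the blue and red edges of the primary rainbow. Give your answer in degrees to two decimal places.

At 476 nm (n = 1.337): cos²i = 0.26252 → i = 59.178°, r = 39.964°, D_min = 138.500°, rainbow angle = 41.500°.
At 633 nm (n = 1.330): cos²i = 0.25630 → i = 59.585°, r = 40.422°, D_min = 137.484°, rainbow angle = 42.516°.
Angular width = |41.500° − 42.516°| = 1.016°.

1.02°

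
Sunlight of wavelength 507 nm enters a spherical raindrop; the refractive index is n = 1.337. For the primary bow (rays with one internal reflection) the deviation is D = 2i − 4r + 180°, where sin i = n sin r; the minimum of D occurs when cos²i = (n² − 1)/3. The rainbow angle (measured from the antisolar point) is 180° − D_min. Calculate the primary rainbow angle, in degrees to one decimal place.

41.5°

cos²i = (1.78757 − 1)/3 = 0.26252; i = arccos(0.51237) = 59.178°.
sin r = sin 59.178°/1.337 = 0.64231; r = 39.964°.
D_min = 2·59.178° − 4·39.964° + 180° = 138.500°.
Rainbow angle = 180° − D_min = 41.500°.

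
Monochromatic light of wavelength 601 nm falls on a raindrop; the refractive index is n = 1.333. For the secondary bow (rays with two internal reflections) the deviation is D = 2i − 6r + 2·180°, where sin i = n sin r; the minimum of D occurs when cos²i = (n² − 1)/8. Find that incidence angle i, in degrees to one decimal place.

cos²i = (1.333² − 1)/8 = (1.77689 − 1)/8 = 0.09711.
cos i = 0.31163, so i = 71.843°.

71.8°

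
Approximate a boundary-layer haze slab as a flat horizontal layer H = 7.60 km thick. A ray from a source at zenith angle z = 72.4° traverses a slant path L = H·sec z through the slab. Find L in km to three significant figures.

sec z = 1/cos 72.4° = 3.3072.
L = 7.60 × 3.3072 = 25.135 km.

25.1 km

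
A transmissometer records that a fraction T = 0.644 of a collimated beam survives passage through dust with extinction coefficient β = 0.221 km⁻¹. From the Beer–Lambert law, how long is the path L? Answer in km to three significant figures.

Beer–Lambert: T = exp(−βL) ⇒ L = −ln(T)/β = −ln(0.644)/0.221 = 0.4401/0.221 = 1.991 km.

1.99 km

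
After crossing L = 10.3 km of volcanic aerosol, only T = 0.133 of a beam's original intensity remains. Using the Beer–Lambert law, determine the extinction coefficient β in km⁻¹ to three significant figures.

0.196 km⁻¹

Beer–Lambert: T = exp(−βL) ⇒ β = −ln(T)/L = −ln(0.133)/10.3 = 2.0174/10.3 = 0.1959 km⁻¹.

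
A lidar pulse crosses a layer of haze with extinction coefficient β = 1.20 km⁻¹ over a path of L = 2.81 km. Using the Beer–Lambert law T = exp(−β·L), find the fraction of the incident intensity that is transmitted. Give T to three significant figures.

τ = β·L = 1.20 × 2.81 = 3.3720.
T = exp(−3.3720) = 0.0343.

0.0343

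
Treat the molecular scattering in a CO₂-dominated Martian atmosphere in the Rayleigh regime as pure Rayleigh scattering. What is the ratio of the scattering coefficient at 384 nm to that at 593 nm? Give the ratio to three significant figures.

Rayleigh scattering ∝ λ⁻⁴, so the ratio of coefficients is the inverse fourth power of the wavelength ratio.
σ(384)/σ(593) = (593/384)⁴ = (1.5443)⁴ = 5.687.

5.69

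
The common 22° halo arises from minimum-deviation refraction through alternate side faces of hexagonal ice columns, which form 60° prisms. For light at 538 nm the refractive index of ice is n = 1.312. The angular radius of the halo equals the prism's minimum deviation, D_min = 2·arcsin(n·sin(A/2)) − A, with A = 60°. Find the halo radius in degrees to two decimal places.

21.99°

n·sin(A/2) = 1.312 × sin 30° = 1.312 × 0.5000 = 0.6560.
D_min = 2·arcsin(0.6560) − 60° = 2 × 40.996° − 60° = 21.991°.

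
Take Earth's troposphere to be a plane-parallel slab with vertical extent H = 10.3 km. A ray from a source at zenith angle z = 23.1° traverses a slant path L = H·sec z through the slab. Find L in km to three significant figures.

11.2 km

sec z = 1/cos 23.1° = 1.0872.
L = 10.3 × 1.0872 = 11.198 km.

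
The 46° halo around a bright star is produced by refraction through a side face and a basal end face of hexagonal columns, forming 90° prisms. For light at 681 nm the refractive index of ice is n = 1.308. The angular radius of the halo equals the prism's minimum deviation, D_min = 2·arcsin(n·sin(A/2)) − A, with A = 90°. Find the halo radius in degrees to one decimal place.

45.3°

n·sin(A/2) = 1.308 × sin 45° = 1.308 × 0.7071 = 0.9249.
D_min = 2·arcsin(0.9249) − 90° = 2 × 67.653° − 90° = 45.305°.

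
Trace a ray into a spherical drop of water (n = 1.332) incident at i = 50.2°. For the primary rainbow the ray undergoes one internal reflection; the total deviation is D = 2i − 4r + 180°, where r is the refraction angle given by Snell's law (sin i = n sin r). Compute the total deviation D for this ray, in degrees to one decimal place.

139.5°

sin r = sin 50.2° / 1.332 = 0.7683/1.332 = 0.5768; r = 35.23°.
D = 2·50.2° − 4·35.23° + 180° = 100.40° − 140.90° + 180° = 139.50°.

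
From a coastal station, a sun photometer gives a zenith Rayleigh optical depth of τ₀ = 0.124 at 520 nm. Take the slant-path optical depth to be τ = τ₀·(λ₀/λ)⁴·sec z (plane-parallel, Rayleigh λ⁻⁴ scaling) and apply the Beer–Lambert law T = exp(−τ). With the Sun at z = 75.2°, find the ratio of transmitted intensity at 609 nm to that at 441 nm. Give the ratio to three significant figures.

Airmass: sec 75.2° = 3.9147.
τ(609 nm) = 0.124 × (520/609)⁴ × 3.9147 = 0.124 × 0.5316 × 3.9147 = 0.2580.
τ(441 nm) = 0.124 × (520/441)⁴ × 3.9147 = 0.124 × 1.9331 × 3.9147 = 0.9384.
T(609)/T(441) = exp(τ_B − τ_A) = exp(0.6804) = 1.9746.

1.97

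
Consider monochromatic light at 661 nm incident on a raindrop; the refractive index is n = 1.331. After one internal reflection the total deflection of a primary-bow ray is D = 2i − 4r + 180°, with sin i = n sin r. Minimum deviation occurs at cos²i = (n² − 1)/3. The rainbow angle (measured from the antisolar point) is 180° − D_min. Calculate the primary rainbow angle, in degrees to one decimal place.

cos²i = (1.77156 − 1)/3 = 0.25719; i = arccos(0.50714) = 59.527°.
sin r = sin 59.527°/1.331 = 0.64753; r = 40.356°.
D_min = 2·59.527° − 4·40.356° + 180° = 137.630°.
Rainbow angle = 180° − D_min = 42.370°.

42.4°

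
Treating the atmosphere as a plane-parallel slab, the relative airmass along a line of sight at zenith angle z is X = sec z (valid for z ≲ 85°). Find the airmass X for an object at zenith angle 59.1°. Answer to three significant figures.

1.95

X = sec z = 1/cos 59.1° = 1/0.5135 = 1.9473.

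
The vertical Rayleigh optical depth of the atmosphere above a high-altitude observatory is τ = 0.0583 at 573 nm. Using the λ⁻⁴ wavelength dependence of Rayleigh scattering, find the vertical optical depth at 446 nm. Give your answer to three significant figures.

τ(446 nm) = τ(573 nm) × (573/446)⁴ = 0.0583 × (1.2848)⁴ = 0.0583 × 2.7245 = 0.1588.

0.159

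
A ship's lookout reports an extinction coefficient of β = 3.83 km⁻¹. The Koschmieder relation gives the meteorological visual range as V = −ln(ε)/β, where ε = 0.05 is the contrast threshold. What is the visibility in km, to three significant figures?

V = −ln(0.05) / 3.83 = 2.996 / 3.83 = 0.7822 km.

0.782 km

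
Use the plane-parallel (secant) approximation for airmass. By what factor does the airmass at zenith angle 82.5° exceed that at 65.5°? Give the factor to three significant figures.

X(82.5°)/X(65.5°) = sec 82.5° / sec 65.5° = cos 65.5° / cos 82.5° = 0.4147/0.1305 = 3.1771.

3.18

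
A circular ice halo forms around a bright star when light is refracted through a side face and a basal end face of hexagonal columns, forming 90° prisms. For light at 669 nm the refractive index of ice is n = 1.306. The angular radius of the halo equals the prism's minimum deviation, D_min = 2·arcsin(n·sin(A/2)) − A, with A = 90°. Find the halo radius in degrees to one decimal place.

44.9°

n·sin(A/2) = 1.306 × sin 45° = 1.306 × 0.7071 = 0.9235.
D_min = 2·arcsin(0.9235) − 90° = 2 × 67.440° − 90° = 44.881°.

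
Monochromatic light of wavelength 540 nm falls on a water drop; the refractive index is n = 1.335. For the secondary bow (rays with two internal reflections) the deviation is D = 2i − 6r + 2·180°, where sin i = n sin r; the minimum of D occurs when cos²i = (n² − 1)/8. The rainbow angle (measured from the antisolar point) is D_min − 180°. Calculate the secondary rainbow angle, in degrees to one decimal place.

51.4°

cos²i = (1.78222 − 1)/8 = 0.09778; i = arccos(0.31269) = 71.778°.
sin r = sin 71.778°/1.335 = 0.71150; r = 45.357°.
D_min = 2·71.778° − 6·45.357° + 360° = 231.414°.
Rainbow angle = D_min − 180° = 51.414°.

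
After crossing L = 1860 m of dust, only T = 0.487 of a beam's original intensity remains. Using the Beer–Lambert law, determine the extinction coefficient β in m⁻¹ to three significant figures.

Beer–Lambert: T = exp(−βL) ⇒ β = −ln(T)/L = −ln(0.487)/1860 = 0.7195/1860 = 0.0003868 m⁻¹.

0.000387 m⁻¹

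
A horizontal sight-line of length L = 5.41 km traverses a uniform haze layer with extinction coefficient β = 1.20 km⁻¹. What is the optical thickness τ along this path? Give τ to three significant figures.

τ = β·L = 1.20 × 5.41 = 6.4920.

6.49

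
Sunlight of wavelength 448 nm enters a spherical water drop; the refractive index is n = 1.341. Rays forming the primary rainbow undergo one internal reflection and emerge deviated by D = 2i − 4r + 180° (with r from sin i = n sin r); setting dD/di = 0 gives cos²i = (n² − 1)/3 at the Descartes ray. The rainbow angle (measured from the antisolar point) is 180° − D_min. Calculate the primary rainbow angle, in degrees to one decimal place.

40.9°

cos²i = (1.79828 − 1)/3 = 0.26609; i = arccos(0.51584) = 58.946°.
sin r = sin 58.946°/1.341 = 0.63884; r = 39.705°.
D_min = 2·58.946° − 4·39.705° + 180° = 139.071°.
Rainbow angle = 180° − D_min = 40.929°.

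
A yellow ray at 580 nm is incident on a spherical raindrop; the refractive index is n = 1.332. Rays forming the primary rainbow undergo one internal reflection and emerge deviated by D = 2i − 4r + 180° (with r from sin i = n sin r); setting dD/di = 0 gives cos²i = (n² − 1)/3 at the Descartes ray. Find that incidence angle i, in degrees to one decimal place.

59.5°

cos²i = (1.332² − 1)/3 = (1.77422 − 1)/3 = 0.25807.
cos i = 0.50801, so i = 59.469°.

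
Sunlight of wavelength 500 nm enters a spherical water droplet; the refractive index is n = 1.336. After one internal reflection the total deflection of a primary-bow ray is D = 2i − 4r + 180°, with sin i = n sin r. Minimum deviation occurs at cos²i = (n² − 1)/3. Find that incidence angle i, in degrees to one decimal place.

cos²i = (1.336² − 1)/3 = (1.78490 − 1)/3 = 0.26163.
cos i = 0.51150, so i = 59.236°.

59.2°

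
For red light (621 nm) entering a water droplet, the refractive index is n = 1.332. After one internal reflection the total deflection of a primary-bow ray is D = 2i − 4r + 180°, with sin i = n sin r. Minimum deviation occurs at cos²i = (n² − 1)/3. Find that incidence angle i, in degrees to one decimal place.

59.5°

cos²i = (1.332² − 1)/3 = (1.77422 − 1)/3 = 0.25807.
cos i = 0.50801, so i = 59.469°.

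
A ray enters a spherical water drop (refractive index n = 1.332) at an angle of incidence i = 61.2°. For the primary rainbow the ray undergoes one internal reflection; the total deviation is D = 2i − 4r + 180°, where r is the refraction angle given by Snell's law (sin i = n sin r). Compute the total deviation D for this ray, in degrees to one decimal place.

137.8°

sin r = sin 61.2° / 1.332 = 0.8763/1.332 = 0.6579; r = 41.14°.
D = 2·61.2° − 4·41.14° + 180° = 122.40° − 164.56° + 180° = 137.84°.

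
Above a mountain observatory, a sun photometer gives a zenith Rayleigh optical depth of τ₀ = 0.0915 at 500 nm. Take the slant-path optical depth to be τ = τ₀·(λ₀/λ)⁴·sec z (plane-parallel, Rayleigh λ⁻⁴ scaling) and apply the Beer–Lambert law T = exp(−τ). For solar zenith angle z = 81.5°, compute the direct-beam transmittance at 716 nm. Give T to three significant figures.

0.863

sec 81.5° = 6.7655.
τ = 0.0915 × (500/716)⁴ × 6.7655 = 0.0915 × 0.2378 × 6.7655 = 0.1472.
T = exp(−0.1472) = 0.8631.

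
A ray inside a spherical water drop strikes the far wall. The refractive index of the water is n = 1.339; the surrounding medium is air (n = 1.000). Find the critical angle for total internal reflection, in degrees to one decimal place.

48.3°

sin θ_c = n_air / n = 1.000 / 1.339 = 0.7468.
θ_c = arcsin(0.7468) = 48.32°.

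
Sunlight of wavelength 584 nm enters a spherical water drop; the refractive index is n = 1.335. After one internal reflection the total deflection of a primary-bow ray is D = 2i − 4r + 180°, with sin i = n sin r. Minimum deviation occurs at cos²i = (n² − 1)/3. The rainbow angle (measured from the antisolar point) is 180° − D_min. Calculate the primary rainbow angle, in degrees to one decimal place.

41.8°

cos²i = (1.78222 − 1)/3 = 0.26074; i = arccos(0.51063) = 59.294°.
sin r = sin 59.294°/1.335 = 0.64405; r = 40.094°.
D_min = 2·59.294° − 4·40.094° + 180° = 138.212°.
Rainbow angle = 180° − D_min = 41.788°.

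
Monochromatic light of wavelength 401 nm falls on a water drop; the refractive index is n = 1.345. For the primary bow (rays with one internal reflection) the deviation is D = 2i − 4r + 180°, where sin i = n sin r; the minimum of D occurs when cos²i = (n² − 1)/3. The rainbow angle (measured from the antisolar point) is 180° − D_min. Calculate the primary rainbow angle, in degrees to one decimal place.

cos²i = (1.80902 − 1)/3 = 0.26967; i = arccos(0.51930) = 58.715°.
sin r = sin 58.715°/1.345 = 0.63538; r = 39.448°.
D_min = 2·58.715° − 4·39.448° + 180° = 139.635°.
Rainbow angle = 180° − D_min = 40.365°.

40.4°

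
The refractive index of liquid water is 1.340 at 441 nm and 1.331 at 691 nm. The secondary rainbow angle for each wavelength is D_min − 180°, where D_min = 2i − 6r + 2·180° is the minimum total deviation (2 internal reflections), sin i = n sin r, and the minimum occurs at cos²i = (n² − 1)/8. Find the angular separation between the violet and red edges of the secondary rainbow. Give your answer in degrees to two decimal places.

2.34°

At 441 nm (n = 1.340): cos²i = 0.09945 → i = 71.618°, r = 45.088°, D_min = 232.709°, rainbow angle = 52.709°.
At 691 nm (n = 1.331): cos²i = 0.09645 → i = 71.907°, r = 45.575°, D_min = 230.365°, rainbow angle = 50.365°.
Angular width = |52.709° − 50.365°| = 2.344°.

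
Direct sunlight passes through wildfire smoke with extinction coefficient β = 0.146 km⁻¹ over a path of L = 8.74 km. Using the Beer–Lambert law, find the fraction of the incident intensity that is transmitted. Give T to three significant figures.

τ = β·L = 0.146 × 8.74 = 1.2760.
T = exp(−1.2760) = 0.2791.

0.279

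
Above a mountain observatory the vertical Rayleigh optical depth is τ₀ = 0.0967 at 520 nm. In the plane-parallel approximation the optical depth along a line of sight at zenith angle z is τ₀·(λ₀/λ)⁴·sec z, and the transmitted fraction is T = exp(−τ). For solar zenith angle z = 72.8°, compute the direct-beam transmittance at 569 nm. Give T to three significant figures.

0.796

sec 72.8° = 3.3817.
τ = 0.0967 × (520/569)⁴ × 3.3817 = 0.0967 × 0.6975 × 3.3817 = 0.2281.
T = exp(−0.2281) = 0.7960.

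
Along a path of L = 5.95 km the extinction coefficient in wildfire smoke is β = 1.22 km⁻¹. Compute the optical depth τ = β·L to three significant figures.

τ = β·L = 1.22 × 5.95 = 7.2590.

7.26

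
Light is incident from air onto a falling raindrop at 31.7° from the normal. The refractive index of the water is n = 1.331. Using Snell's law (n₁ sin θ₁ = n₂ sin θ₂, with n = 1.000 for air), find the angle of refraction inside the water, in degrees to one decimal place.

23.3°

Snell: sin θ_r = sin θ_i / n = sin 31.7° / 1.331 = 0.5255 / 1.331 = 0.3948.
θ_r = arcsin(0.3948) = 23.25°.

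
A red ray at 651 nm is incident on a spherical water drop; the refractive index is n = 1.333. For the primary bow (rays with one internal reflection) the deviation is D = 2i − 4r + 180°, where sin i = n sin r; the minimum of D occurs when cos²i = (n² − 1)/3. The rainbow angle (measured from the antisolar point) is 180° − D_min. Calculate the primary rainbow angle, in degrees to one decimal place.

cos²i = (1.77689 − 1)/3 = 0.25896; i = arccos(0.50888) = 59.410°.
sin r = sin 59.410°/1.333 = 0.64579; r = 40.225°.
D_min = 2·59.410° − 4·40.225° + 180° = 137.922°.
Rainbow angle = 180° − D_min = 42.078°.

42.1°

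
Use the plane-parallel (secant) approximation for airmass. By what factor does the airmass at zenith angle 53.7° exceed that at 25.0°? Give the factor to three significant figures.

X(53.7°)/X(25.0°) = sec 53.7° / sec 25.0° = cos 25.0° / cos 53.7° = 0.9063/0.5920 = 1.5309.

1.53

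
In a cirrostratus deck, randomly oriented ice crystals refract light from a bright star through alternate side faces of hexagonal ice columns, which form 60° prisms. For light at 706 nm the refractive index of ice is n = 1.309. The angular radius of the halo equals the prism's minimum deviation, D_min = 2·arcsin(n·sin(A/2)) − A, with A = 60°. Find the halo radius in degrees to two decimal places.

21.76°

n·sin(A/2) = 1.309 × sin 30° = 1.309 × 0.5000 = 0.6545.
D_min = 2·arcsin(0.6545) − 60° = 2 × 40.882° − 60° = 21.763°.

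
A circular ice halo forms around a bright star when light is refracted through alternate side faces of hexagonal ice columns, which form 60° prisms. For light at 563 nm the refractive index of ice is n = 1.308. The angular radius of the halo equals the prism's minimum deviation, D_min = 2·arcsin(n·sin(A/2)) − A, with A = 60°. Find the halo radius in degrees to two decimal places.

21.69°

n·sin(A/2) = 1.308 × sin 30° = 1.308 × 0.5000 = 0.6540.
D_min = 2·arcsin(0.6540) − 60° = 2 × 40.844° − 60° = 21.688°.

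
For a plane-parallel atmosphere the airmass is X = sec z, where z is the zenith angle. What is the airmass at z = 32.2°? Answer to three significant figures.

1.18

X = sec z = 1/cos 32.2° = 1/0.8462 = 1.1818.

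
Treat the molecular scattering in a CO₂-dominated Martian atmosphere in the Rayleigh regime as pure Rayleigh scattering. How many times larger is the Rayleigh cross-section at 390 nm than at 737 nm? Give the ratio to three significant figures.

12.8

Rayleigh scattering ∝ λ⁻⁴, so the ratio of coefficients is the inverse fourth power of the wavelength ratio.
σ(390)/σ(737) = (737/390)⁴ = (1.8897)⁴ = 12.75.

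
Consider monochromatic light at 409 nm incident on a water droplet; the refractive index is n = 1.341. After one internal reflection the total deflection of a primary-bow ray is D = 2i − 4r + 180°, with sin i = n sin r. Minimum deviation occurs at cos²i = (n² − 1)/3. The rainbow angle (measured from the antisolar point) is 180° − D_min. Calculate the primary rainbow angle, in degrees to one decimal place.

40.9°

cos²i = (1.79828 − 1)/3 = 0.26609; i = arccos(0.51584) = 58.946°.
sin r = sin 58.946°/1.341 = 0.63884; r = 39.705°.
D_min = 2·58.946° − 4·39.705° + 180° = 139.071°.
Rainbow angle = 180° − D_min = 40.929°.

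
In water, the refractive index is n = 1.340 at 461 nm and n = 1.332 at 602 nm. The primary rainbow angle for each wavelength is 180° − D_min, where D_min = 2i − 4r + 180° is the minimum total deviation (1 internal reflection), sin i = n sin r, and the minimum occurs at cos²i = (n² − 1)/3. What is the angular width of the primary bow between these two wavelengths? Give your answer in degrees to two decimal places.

1.15°

At 461 nm (n = 1.340): cos²i = 0.26520 → i = 59.004°, r = 39.770°, D_min = 138.929°, rainbow angle = 41.071°.
At 602 nm (n = 1.332): cos²i = 0.25807 → i = 59.469°, r = 40.290°, D_min = 137.776°, rainbow angle = 42.224°.
Angular width = |41.071° − 42.224°| = 1.153°.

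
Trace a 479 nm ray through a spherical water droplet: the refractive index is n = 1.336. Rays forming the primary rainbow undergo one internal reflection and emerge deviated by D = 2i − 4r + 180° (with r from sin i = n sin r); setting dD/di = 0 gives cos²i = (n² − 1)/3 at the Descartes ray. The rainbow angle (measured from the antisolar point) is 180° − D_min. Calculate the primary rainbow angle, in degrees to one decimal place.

41.6°

cos²i = (1.78490 − 1)/3 = 0.26163; i = arccos(0.51150) = 59.236°.
sin r = sin 59.236°/1.336 = 0.64318; r = 40.029°.
D_min = 2·59.236° − 4·40.029° + 180° = 138.356°.
Rainbow angle = 180° − D_min = 41.644°.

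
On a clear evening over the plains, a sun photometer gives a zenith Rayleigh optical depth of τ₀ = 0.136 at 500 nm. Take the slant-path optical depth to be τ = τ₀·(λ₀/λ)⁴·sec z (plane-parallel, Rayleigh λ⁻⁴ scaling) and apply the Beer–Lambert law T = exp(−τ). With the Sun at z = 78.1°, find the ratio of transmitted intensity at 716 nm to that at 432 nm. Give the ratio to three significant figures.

2.79

Airmass: sec 78.1° = 4.8496.
τ(716 nm) = 0.136 × (500/716)⁴ × 4.8496 = 0.136 × 0.2378 × 4.8496 = 0.1568.
τ(432 nm) = 0.136 × (500/432)⁴ × 4.8496 = 0.136 × 1.7945 × 4.8496 = 1.1835.
T(716)/T(432) = exp(τ_B − τ_A) = exp(1.0267) = 2.7919.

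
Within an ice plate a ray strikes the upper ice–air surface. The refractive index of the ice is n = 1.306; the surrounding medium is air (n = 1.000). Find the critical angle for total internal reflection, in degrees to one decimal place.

sin θ_c = n_air / n = 1.000 / 1.306 = 0.7657.
θ_c = arcsin(0.7657) = 49.97°.

50.0°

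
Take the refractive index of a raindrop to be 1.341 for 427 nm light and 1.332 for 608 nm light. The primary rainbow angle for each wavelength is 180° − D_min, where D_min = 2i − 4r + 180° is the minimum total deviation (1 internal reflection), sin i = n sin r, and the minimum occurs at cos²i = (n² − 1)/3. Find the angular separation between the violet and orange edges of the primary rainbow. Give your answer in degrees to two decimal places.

1.29°

At 427 nm (n = 1.341): cos²i = 0.26609 → i = 58.946°, r = 39.705°, D_min = 139.071°, rainbow angle = 40.929°.
At 608 nm (n = 1.332): cos²i = 0.25807 → i = 59.469°, r = 40.290°, D_min = 137.776°, rainbow angle = 42.224°.
Angular width = |40.929° − 42.224°| = 1.295°.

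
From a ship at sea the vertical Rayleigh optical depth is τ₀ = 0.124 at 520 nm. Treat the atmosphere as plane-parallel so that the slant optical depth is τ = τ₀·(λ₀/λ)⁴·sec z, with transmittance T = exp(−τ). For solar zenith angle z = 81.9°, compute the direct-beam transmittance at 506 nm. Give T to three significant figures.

0.375

sec 81.9° = 7.0972.
τ = 0.124 × (520/506)⁴ × 7.0972 = 0.124 × 1.1154 × 7.0972 = 0.9816.
T = exp(−0.9816) = 0.3747.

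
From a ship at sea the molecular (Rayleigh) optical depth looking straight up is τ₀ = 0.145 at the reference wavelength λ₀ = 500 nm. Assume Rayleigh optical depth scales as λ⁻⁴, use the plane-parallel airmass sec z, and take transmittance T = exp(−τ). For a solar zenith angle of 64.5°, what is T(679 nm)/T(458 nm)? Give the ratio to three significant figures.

Airmass: sec 64.5° = 2.3228.
τ(679 nm) = 0.145 × (500/679)⁴ × 2.3228 = 0.145 × 0.2940 × 2.3228 = 0.0990.
τ(458 nm) = 0.145 × (500/458)⁴ × 2.3228 = 0.145 × 1.4204 × 2.3228 = 0.4784.
T(679)/T(458) = exp(τ_B − τ_A) = exp(0.3794) = 1.4614.

1.46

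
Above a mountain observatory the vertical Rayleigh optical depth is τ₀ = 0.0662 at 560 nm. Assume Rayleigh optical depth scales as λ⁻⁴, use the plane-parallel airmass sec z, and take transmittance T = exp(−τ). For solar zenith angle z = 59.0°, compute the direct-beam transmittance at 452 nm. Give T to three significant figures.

0.739

sec 59.0° = 1.9416.
τ = 0.0662 × (560/452)⁴ × 1.9416 = 0.0662 × 2.3561 × 1.9416 = 0.3028.
T = exp(−0.3028) = 0.7387.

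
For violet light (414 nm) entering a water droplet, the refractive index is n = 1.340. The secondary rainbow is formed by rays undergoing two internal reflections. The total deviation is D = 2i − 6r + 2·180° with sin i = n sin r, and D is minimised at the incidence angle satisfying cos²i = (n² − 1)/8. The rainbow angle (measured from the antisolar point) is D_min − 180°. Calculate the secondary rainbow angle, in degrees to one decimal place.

cos²i = (1.79560 − 1)/8 = 0.09945; i = arccos(0.31536) = 71.618°.
sin r = sin 71.618°/1.340 = 0.70819; r = 45.088°.
D_min = 2·71.618° − 6·45.088° + 360° = 232.709°.
Rainbow angle = D_min − 180° = 52.709°.

52.7°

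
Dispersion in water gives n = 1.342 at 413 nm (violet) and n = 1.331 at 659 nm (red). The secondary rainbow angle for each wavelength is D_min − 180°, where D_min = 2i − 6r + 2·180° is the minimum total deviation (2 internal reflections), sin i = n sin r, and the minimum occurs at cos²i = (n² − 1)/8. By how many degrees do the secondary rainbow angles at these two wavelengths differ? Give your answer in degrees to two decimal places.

At 413 nm (n = 1.342): cos²i = 0.10012 → i = 71.554°, r = 44.981°, D_min = 233.222°, rainbow angle = 53.222°.
At 659 nm (n = 1.331): cos²i = 0.09645 → i = 71.907°, r = 45.575°, D_min = 230.365°, rainbow angle = 50.365°.
Angular width = |53.222° − 50.365°| = 2.857°.

2.86°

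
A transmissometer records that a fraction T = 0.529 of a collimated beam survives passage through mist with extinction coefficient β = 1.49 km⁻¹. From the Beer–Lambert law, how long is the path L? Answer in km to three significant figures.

Beer–Lambert: T = exp(−βL) ⇒ L = −ln(T)/β = −ln(0.529)/1.49 = 0.6368/1.49 = 0.4274 km.

0.427 km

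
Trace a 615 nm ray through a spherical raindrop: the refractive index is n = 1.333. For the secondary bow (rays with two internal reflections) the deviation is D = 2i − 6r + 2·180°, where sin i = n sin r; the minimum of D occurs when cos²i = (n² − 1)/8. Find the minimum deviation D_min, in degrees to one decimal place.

230.9°

cos²i = (1.77689 − 1)/8 = 0.09711; i = arccos(0.31163) = 71.843°.
sin r = sin 71.843°/1.333 = 0.71283; r = 45.466°.
D_min = 2·71.843° − 6·45.466° + 360° = 230.891°.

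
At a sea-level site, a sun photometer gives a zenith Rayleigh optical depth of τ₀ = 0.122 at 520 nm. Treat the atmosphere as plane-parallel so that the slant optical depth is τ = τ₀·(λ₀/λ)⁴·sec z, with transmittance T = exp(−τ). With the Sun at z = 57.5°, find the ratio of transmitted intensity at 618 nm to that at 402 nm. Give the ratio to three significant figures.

1.69

Airmass: sec 57.5° = 1.8612.
τ(618 nm) = 0.122 × (520/618)⁴ × 1.8612 = 0.122 × 0.5013 × 1.8612 = 0.1138.
τ(402 nm) = 0.122 × (520/402)⁴ × 1.8612 = 0.122 × 2.7997 × 1.8612 = 0.6357.
T(618)/T(402) = exp(τ_B − τ_A) = exp(0.5219) = 1.6852.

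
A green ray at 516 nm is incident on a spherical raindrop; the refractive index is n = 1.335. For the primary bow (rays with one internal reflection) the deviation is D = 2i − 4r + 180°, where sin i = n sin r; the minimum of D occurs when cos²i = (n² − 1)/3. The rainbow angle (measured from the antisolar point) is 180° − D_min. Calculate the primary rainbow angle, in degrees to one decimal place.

41.8°

cos²i = (1.78222 − 1)/3 = 0.26074; i = arccos(0.51063) = 59.294°.
sin r = sin 59.294°/1.335 = 0.64405; r = 40.094°.
D_min = 2·59.294° − 4·40.094° + 180° = 138.212°.
Rainbow angle = 180° − D_min = 41.788°.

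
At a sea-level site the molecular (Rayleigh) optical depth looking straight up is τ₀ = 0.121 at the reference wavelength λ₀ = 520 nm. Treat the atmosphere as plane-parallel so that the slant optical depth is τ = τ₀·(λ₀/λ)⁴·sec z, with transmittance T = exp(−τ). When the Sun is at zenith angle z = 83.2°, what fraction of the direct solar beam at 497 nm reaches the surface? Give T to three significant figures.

0.294

sec 83.2° = 8.4457.
τ = 0.121 × (520/497)⁴ × 8.4457 = 0.121 × 1.1984 × 8.4457 = 1.2246.
T = exp(−1.2246) = 0.2939.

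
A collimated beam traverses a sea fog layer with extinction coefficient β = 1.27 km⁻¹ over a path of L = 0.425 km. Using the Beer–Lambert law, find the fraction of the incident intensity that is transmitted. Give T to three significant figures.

0.583

τ = β·L = 1.27 × 0.425 = 0.5397.
T = exp(−0.5397) = 0.5829.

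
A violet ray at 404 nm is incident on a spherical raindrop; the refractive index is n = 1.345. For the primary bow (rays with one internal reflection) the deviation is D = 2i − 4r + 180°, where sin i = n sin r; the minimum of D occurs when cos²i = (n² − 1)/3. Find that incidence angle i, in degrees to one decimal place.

58.7°

cos²i = (1.345² − 1)/3 = (1.80902 − 1)/3 = 0.26967.
cos i = 0.51930, so i = 58.715°.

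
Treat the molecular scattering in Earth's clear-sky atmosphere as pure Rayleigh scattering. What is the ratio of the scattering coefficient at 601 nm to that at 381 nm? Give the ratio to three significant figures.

Rayleigh scattering ∝ λ⁻⁴, so the ratio of coefficients is the inverse fourth power of the wavelength ratio.
σ(601)/σ(381) = (381/601)⁴ = (0.6339)⁴ = 0.1615.

0.162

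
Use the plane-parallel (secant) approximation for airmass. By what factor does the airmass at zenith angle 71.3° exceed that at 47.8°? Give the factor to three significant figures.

X(71.3°)/X(47.8°) = sec 71.3° / sec 47.8° = cos 47.8° / cos 71.3° = 0.6717/0.3206 = 2.0951.

2.10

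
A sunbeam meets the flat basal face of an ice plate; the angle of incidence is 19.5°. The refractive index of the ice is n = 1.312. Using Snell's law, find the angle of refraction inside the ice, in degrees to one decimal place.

Snell: sin θ_r = sin θ_i / n = sin 19.5° / 1.312 = 0.3338 / 1.312 = 0.2544.
θ_r = arcsin(0.2544) = 14.74°.

14.7°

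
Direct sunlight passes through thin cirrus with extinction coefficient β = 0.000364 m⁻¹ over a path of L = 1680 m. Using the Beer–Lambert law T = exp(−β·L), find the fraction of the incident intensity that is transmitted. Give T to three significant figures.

0.543

τ = β·L = 0.000364 × 1680 = 0.6115.
T = exp(−0.6115) = 0.5425.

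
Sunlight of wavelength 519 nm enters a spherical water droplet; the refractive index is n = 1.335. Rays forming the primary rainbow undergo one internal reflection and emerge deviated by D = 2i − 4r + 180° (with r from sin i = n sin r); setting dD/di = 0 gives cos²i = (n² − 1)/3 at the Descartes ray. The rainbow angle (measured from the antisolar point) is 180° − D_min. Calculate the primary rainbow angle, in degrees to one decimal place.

cos²i = (1.78222 − 1)/3 = 0.26074; i = arccos(0.51063) = 59.294°.
sin r = sin 59.294°/1.335 = 0.64405; r = 40.094°.
D_min = 2·59.294° − 4·40.094° + 180° = 138.212°.
Rainbow angle = 180° − D_min = 41.788°.

41.8°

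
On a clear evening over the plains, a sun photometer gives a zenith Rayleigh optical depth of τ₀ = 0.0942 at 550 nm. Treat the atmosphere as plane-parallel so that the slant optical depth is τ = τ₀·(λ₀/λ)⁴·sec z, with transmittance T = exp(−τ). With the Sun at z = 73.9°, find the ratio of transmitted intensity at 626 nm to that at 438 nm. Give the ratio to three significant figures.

Airmass: sec 73.9° = 3.6060.
τ(626 nm) = 0.0942 × (550/626)⁴ × 3.6060 = 0.0942 × 0.5959 × 3.6060 = 0.2024.
τ(438 nm) = 0.0942 × (550/438)⁴ × 3.6060 = 0.0942 × 2.4863 × 3.6060 = 0.8446.
T(626)/T(438) = exp(τ_B − τ_A) = exp(0.6422) = 1.9006.

1.90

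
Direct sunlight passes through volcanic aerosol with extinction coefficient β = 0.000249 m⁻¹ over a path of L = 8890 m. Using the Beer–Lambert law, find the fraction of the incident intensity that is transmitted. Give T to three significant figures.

0.109

τ = β·L = 0.000249 × 8890 = 2.2136.
T = exp(−2.2136) = 0.1093.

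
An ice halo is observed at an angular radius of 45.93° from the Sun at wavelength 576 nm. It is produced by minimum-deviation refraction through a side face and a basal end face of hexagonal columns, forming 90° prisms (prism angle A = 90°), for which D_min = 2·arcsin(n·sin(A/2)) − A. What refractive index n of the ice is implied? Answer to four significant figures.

Rearranging: n = sin((D_min + A)/2) / sin(A/2).
(D_min + A)/2 = (45.93° + 90°)/2 = 67.965°.
n = sin 67.965° / sin 45° = 0.9270 / 0.7071 = 1.3109.

1.311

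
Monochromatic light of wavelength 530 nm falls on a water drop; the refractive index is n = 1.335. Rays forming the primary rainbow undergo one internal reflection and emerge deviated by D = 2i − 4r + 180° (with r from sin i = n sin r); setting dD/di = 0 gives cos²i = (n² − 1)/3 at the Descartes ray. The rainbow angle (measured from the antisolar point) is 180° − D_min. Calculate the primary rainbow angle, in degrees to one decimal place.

cos²i = (1.78222 − 1)/3 = 0.26074; i = arccos(0.51063) = 59.294°.
sin r = sin 59.294°/1.335 = 0.64405; r = 40.094°.
D_min = 2·59.294° − 4·40.094° + 180° = 138.212°.
Rainbow angle = 180° − D_min = 41.788°.

41.8°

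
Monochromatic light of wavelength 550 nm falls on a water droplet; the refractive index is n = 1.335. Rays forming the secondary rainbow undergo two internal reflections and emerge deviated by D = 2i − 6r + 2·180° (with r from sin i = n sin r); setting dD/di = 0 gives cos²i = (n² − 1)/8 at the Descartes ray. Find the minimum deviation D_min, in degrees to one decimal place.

cos²i = (1.78222 − 1)/8 = 0.09778; i = arccos(0.31269) = 71.778°.
sin r = sin 71.778°/1.335 = 0.71150; r = 45.357°.
D_min = 2·71.778° − 6·45.357° + 360° = 231.414°.

231.4°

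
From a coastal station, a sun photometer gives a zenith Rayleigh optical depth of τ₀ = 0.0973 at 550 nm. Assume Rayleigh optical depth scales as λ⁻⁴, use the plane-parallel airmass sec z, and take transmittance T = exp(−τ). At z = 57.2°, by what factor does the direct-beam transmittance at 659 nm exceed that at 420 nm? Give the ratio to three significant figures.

Airmass: sec 57.2° = 1.8460.
τ(659 nm) = 0.0973 × (550/659)⁴ × 1.8460 = 0.0973 × 0.4852 × 1.8460 = 0.0871.
τ(420 nm) = 0.0973 × (550/420)⁴ × 1.8460 = 0.0973 × 2.9407 × 1.8460 = 0.5282.
T(659)/T(420) = exp(τ_B − τ_A) = exp(0.4411) = 1.5543.

1.55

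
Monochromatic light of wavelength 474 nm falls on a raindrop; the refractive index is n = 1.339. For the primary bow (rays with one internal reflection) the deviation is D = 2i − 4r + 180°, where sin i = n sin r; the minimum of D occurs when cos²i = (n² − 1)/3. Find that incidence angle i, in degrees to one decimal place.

59.1°

cos²i = (1.339² − 1)/3 = (1.79292 − 1)/3 = 0.26431.
cos i = 0.51411, so i = 59.062°.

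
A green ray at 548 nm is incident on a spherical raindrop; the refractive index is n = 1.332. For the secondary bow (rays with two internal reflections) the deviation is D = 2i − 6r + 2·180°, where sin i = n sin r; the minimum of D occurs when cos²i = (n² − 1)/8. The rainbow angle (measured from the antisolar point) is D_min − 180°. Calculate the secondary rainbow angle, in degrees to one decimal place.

cos²i = (1.77422 − 1)/8 = 0.09678; i = arccos(0.31109) = 71.875°.
sin r = sin 71.875°/1.332 = 0.71350; r = 45.520°.
D_min = 2·71.875° − 6·45.520° + 360° = 230.628°.
Rainbow angle = D_min − 180° = 50.628°.

50.6°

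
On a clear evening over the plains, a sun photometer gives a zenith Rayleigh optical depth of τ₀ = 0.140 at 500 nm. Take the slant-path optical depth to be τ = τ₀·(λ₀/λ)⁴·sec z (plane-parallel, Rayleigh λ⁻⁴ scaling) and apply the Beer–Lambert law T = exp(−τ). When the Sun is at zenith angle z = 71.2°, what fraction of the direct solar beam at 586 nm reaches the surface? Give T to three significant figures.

sec 71.2° = 3.1030.
τ = 0.140 × (500/586)⁴ × 3.1030 = 0.140 × 0.5300 × 3.1030 = 0.2303.
T = exp(−0.2303) = 0.7943.

0.794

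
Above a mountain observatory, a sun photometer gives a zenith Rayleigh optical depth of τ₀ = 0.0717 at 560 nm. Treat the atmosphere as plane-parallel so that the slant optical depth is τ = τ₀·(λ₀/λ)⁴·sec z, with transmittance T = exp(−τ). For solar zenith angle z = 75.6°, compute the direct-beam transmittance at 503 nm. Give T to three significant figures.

0.642

sec 75.6° = 4.0211.
τ = 0.0717 × (560/503)⁴ × 4.0211 = 0.0717 × 1.5363 × 4.0211 = 0.4429.
T = exp(−0.4429) = 0.6421.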